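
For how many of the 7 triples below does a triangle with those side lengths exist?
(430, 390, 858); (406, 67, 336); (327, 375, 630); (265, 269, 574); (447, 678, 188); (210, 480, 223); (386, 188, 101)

(390,430,858): 390+430 ≤ 858 → not valid
(67,336,406): 67+336 ≤ 406 → not valid
(327,375,630): 327+375 > 630 → valid
(265,269,574): 265+269 ≤ 574 → not valid
(188,447,678): 188+447 ≤ 678 → not valid
(210,223,480): 210+223 ≤ 480 → not valid
(101,188,386): 101+188 ≤ 386 → not valid
1 of the 7 triples forms a triangle.

1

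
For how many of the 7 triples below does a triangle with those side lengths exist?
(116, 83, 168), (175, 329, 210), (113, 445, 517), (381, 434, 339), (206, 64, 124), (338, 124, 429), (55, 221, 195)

(83,116,168): 83+116 > 168 → valid
(175,210,329): 175+210 > 329 → valid
(113,445,517): 113+445 > 517 → valid
(339,381,434): 339+381 > 434 → valid
(64,124,206): 64+124 ≤ 206 → not valid
(124,338,429): 124+338 > 429 → valid
(55,195,221): 55+195 > 221 → valid
6 of the 7 triples form a triangle.

6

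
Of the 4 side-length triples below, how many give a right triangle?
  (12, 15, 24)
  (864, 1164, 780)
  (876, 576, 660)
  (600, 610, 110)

3

(12,15,24): 12²+15² = 369 < 576 = 24² → obtuse
(864,1164,780): 780²+864² = 1354896 = 1164² → right
(876,576,660): 576²+660² = 767376 = 876² → right
(600,610,110): 110²+600² = 372100 = 610² → right
3 of the 4 are right.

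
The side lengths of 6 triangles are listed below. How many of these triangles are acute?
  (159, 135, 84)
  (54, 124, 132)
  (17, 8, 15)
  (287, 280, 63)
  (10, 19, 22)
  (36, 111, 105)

(159,135,84): 84²+135² = 25281 = 159² → right
(54,124,132): 54²+124² = 18292 > 17424 = 132² → acute
(17,8,15): 8²+15² = 289 = 17² → right
(287,280,63): 63²+280² = 82369 = 287² → right
(10,19,22): 10²+19² = 461 < 484 = 22² → obtuse
(36,111,105): 36²+105² = 12321 = 111² → right
1 of the 6 is acute.

1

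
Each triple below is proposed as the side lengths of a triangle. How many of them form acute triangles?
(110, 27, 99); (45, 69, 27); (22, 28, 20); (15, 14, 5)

1

(110,27,99): 27²+99² = 10530 < 12100 = 110² → obtuse
(45,69,27): 27²+45² = 2754 < 4761 = 69² → obtuse
(22,28,20): 20²+22² = 884 > 784 = 28² → acute
(15,14,5): 5²+14² = 221 < 225 = 15² → obtuse
1 of the 4 is acute.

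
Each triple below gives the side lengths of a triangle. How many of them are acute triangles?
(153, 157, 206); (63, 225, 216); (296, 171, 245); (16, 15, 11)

(153,157,206): 153²+157² = 48058 > 42436 = 206² → acute
(63,225,216): 63²+216² = 50625 = 225² → right
(296,171,245): 171²+245² = 89266 > 87616 = 296² → acute
(16,15,11): 11²+15² = 346 > 256 = 16² → acute
3 of the 4 are acute.

3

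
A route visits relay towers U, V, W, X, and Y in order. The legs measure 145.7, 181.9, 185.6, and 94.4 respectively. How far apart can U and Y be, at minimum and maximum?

The maximum is all hops collinear in one direction: 145.7 + 181.9 + 185.6 + 94.4 = 607.6.
The longest hop is 185.6; the others sum to 422.0. Since 185.6 ≤ 422.0, the path can fold back on itself completely, so the minimum distance is 0.

0 ≤ UY ≤ 607.6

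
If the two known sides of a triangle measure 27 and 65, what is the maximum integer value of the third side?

The third side must be strictly less than 27 + 65 = 92.
The largest integer below 92 is 91.

91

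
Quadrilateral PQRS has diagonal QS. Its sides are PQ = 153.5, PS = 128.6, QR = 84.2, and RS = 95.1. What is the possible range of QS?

From triangle PQS: |153.5 − 128.6| < QS < 153.5 + 128.6, i.e. 24.9 < QS < 282.1.
From triangle RQS: 10.9 < QS < 179.3.
Both must hold, so QS lies in the intersection.

24.9 < QS < 179.3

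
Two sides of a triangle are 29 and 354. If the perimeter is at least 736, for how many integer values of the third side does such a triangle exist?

30

Triangle inequality: 325 < x < 383. Perimeter ≥ 736 gives x ≥ 736 − 29 − 354 = 353.
So 353 ≤ x < 383; integers 353 through 382: 30 values.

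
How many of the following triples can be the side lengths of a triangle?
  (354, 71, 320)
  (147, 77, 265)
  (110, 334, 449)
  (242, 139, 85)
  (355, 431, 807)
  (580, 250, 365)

(71,320,354): 71+320 > 354 → valid
(77,147,265): 77+147 ≤ 265 → not valid
(110,334,449): 110+334 ≤ 449 → not valid
(85,139,242): 85+139 ≤ 242 → not valid
(355,431,807): 355+431 ≤ 807 → not valid
(250,365,580): 250+365 > 580 → valid
2 of the 6 triples form a triangle.

2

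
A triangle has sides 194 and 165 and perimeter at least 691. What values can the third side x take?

Triangle inequality alone gives 29 < x < 359.
The perimeter condition gives x ≥ 691 − 194 − 165 = 332.
Intersecting the two: 332 ≤ x < 359.

332 ≤ x < 359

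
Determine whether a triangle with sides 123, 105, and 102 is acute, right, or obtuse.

acute

Compare the square of the longest side to the sum of squares of the other two: 102² + 105² = 21429 > 15129 = 123².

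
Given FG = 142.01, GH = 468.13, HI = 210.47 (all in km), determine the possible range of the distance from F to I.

115.65 ≤ FI ≤ 820.61 km

The maximum is all hops collinear in one direction: 142.01 + 468.13 + 210.47 = 820.61.
The longest hop is 468.13; the others sum to 352.48. Folding the others back against it leaves at least 468.13 − 352.48 = 115.65.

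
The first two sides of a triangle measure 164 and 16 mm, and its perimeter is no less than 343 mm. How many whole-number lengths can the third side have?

17

Triangle inequality: 148 < x < 180. Perimeter ≥ 343 gives x ≥ 343 − 164 − 16 = 163.
So 163 ≤ x < 180; integers 163 through 179: 17 values.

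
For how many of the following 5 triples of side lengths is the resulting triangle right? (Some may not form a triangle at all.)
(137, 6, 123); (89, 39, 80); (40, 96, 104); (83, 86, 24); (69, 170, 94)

2

(137,6,123): 6+123 ≤ 137, not a triangle
(89,39,80): 39²+80² = 7921 = 89² → right
(40,96,104): 40²+96² = 10816 = 104² → right
(83,86,24): 24²+83² = 7465 > 7396 = 86² → acute
(69,170,94): 69+94 ≤ 170, not a triangle
2 of the 5 are right.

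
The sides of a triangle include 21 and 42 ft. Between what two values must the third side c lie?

By the triangle inequality, c must be less than 21 + 42 = 63 and greater than |21 − 42| = 21.

21 < c < 63 (ft)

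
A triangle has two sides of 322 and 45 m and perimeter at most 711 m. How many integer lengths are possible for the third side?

Triangle inequality: 277 < x < 367. Perimeter ≤ 711 gives x ≤ 711 − 322 − 45 = 344.
So 277 < x ≤ 344; integers 278 through 344: 67 values.

67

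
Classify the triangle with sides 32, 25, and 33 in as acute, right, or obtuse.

acute

Compare the square of the longest side to the sum of squares of the other two: 25² + 32² = 1649 > 1089 = 33².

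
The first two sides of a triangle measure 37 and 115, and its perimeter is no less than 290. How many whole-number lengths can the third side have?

Triangle inequality: 78 < x < 152. Perimeter ≥ 290 gives x ≥ 290 − 37 − 115 = 138.
So 138 ≤ x < 152; integers 138 through 151: 14 values.

14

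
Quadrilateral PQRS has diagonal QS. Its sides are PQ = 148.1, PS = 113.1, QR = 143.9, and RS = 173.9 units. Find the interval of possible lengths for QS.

From triangle PQS: |148.1 − 113.1| < QS < 148.1 + 113.1, i.e. 35.0 < QS < 261.2.
From triangle RQS: 30.0 < QS < 317.8.
Both must hold, so QS lies in the intersection.

35.0 < QS < 261.2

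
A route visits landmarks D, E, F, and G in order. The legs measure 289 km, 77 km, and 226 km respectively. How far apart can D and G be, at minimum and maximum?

0 ≤ DG ≤ 592 km

The maximum is all hops collinear in one direction: 289 + 77 + 226 = 592.
The longest hop is 289; the others sum to 303. Since 289 ≤ 303, the path can fold back on itself completely, so the minimum distance is 0.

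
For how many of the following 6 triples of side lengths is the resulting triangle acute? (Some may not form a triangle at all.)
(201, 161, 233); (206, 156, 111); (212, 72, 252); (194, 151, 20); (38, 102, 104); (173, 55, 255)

(201,161,233): 161²+201² = 66322 > 54289 = 233² → acute
(206,156,111): 111²+156² = 36657 < 42436 = 206² → obtuse
(212,72,252): 72²+212² = 50128 < 63504 = 252² → obtuse
(194,151,20): 20+151 ≤ 194, not a triangle
(38,102,104): 38²+102² = 11848 > 10816 = 104² → acute
(173,55,255): 55+173 ≤ 255, not a triangle
2 of the 6 are acute.

2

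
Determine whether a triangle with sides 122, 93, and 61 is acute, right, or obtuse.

obtuse

Compare the square of the longest side to the sum of squares of the other two: 61² + 93² = 12370 < 14884 = 122².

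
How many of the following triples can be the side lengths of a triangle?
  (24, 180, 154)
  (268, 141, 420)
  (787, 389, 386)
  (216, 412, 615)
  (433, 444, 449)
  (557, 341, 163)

2

(24,154,180): 24+154 ≤ 180 → not valid
(141,268,420): 141+268 ≤ 420 → not valid
(386,389,787): 386+389 ≤ 787 → not valid
(216,412,615): 216+412 > 615 → valid
(433,444,449): 433+444 > 449 → valid
(163,341,557): 163+341 ≤ 557 → not valid
2 of the 6 triples form a triangle.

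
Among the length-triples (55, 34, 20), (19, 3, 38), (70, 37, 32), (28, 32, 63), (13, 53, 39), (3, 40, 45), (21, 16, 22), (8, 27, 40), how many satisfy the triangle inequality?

(20,34,55): 20+34 ≤ 55 → not valid
(3,19,38): 3+19 ≤ 38 → not valid
(32,37,70): 32+37 ≤ 70 → not valid
(28,32,63): 28+32 ≤ 63 → not valid
(13,39,53): 13+39 ≤ 53 → not valid
(3,40,45): 3+40 ≤ 45 → not valid
(16,21,22): 16+21 > 22 → valid
(8,27,40): 8+27 ≤ 40 → not valid
1 of the 8 triples forms a triangle.

1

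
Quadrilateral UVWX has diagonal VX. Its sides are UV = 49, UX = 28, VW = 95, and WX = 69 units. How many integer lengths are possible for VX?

50

From triangle UVX: 21 < VX < 77.
From triangle WVX: 26 < VX < 164.
Intersection: 26 < VX < 77, so integers 27 through 76: 50 values.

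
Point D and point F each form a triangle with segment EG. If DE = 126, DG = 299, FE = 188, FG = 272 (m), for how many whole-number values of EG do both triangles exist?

251

From triangle DEG: 173 < EG < 425.
From triangle FEG: 84 < EG < 460.
Intersection: 173 < EG < 425, so integers 174 through 424: 251 values.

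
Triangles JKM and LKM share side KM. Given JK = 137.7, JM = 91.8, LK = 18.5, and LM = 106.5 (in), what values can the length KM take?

88.0 < KM < 125.0

From triangle JKM: |137.7 − 91.8| < KM < 137.7 + 91.8, i.e. 45.9 < KM < 229.5.
From triangle LKM: 88.0 < KM < 125.0.
Both must hold, so KM lies in the intersection.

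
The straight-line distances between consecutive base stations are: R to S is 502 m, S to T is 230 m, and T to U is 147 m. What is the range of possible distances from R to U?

125 ≤ RU ≤ 879 m

The maximum is all hops collinear in one direction: 502 + 230 + 147 = 879.
The longest hop is 502; the others sum to 377. Folding the others back against it leaves at least 502 − 377 = 125.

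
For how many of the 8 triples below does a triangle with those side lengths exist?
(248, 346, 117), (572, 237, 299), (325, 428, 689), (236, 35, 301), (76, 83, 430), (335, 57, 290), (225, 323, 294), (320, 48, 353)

(117,248,346): 117+248 > 346 → valid
(237,299,572): 237+299 ≤ 572 → not valid
(325,428,689): 325+428 > 689 → valid
(35,236,301): 35+236 ≤ 301 → not valid
(76,83,430): 76+83 ≤ 430 → not valid
(57,290,335): 57+290 > 335 → valid
(225,294,323): 225+294 > 323 → valid
(48,320,353): 48+320 > 353 → valid
5 of the 8 triples form a triangle.

5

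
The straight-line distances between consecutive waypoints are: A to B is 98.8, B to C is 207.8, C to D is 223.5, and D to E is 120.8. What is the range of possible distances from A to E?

0 ≤ AE ≤ 650.9

The maximum is all hops collinear in one direction: 98.8 + 207.8 + 223.5 + 120.8 = 650.9.
The longest hop is 223.5; the others sum to 427.4. Since 223.5 ≤ 427.4, the path can fold back on itself completely, so the minimum distance is 0.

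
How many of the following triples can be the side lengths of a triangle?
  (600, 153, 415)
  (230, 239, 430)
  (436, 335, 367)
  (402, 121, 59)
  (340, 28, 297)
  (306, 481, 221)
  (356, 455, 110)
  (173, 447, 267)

(153,415,600): 153+415 ≤ 600 → not valid
(230,239,430): 230+239 > 430 → valid
(335,367,436): 335+367 > 436 → valid
(59,121,402): 59+121 ≤ 402 → not valid
(28,297,340): 28+297 ≤ 340 → not valid
(221,306,481): 221+306 > 481 → valid
(110,356,455): 110+356 > 455 → valid
(173,267,447): 173+267 ≤ 447 → not valid
4 of the 8 triples form a triangle.

4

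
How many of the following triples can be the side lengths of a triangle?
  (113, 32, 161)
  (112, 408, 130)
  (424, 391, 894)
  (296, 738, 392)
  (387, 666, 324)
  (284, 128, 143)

1

(32,113,161): 32+113 ≤ 161 → not valid
(112,130,408): 112+130 ≤ 408 → not valid
(391,424,894): 391+424 ≤ 894 → not valid
(296,392,738): 296+392 ≤ 738 → not valid
(324,387,666): 324+387 > 666 → valid
(128,143,284): 128+143 ≤ 284 → not valid
1 of the 6 triples forms a triangle.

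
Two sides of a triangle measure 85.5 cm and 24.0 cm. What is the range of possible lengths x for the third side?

61.5 < x < 109.5 (cm)

By the triangle inequality, x must be less than 85.5 + 24.0 = 109.5 and greater than |85.5 − 24.0| = 61.5.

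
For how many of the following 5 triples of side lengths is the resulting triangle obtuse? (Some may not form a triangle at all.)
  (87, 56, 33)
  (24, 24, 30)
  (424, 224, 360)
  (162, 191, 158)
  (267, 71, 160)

1

(87,56,33): 33²+56² = 4225 < 7569 = 87² → obtuse
(24,24,30): 24²+24² = 1152 > 900 = 30² → acute
(424,224,360): 224²+360² = 179776 = 424² → right
(162,191,158): 158²+162² = 51208 > 36481 = 191² → acute
(267,71,160): 71+160 ≤ 267, not a triangle
1 of the 5 is obtuse.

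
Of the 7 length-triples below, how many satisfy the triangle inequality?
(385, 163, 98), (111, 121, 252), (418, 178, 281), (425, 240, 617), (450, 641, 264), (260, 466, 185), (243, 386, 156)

(98,163,385): 98+163 ≤ 385 → not valid
(111,121,252): 111+121 ≤ 252 → not valid
(178,281,418): 178+281 > 418 → valid
(240,425,617): 240+425 > 617 → valid
(264,450,641): 264+450 > 641 → valid
(185,260,466): 185+260 ≤ 466 → not valid
(156,243,386): 156+243 > 386 → valid
4 of the 7 triples form a triangle.

4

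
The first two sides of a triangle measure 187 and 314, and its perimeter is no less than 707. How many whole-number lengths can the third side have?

Triangle inequality: 127 < x < 501. Perimeter ≥ 707 gives x ≥ 707 − 187 − 314 = 206.
So 206 ≤ x < 501; integers 206 through 500: 295 values.

295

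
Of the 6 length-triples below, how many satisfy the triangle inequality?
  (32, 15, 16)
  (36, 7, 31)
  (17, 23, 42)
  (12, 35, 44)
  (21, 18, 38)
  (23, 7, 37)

3

(15,16,32): 15+16 ≤ 32 → not valid
(7,31,36): 7+31 > 36 → valid
(17,23,42): 17+23 ≤ 42 → not valid
(12,35,44): 12+35 > 44 → valid
(18,21,38): 18+21 > 38 → valid
(7,23,37): 7+23 ≤ 37 → not valid
3 of the 6 triples form a triangle.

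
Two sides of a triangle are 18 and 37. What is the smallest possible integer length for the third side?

20

The third side must be strictly greater than |18 − 37| = 19.
The smallest integer above 19 is 20.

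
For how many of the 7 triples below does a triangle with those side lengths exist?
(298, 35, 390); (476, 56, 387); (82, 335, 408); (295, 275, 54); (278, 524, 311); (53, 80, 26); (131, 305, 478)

(35,298,390): 35+298 ≤ 390 → not valid
(56,387,476): 56+387 ≤ 476 → not valid
(82,335,408): 82+335 > 408 → valid
(54,275,295): 54+275 > 295 → valid
(278,311,524): 278+311 > 524 → valid
(26,53,80): 26+53 ≤ 80 → not valid
(131,305,478): 131+305 ≤ 478 → not valid
3 of the 7 triples form a triangle.

3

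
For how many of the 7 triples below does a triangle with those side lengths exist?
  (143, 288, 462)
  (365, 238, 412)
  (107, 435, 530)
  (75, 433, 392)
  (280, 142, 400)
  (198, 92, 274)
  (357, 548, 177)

(143,288,462): 143+288 ≤ 462 → not valid
(238,365,412): 238+365 > 412 → valid
(107,435,530): 107+435 > 530 → valid
(75,392,433): 75+392 > 433 → valid
(142,280,400): 142+280 > 400 → valid
(92,198,274): 92+198 > 274 → valid
(177,357,548): 177+357 ≤ 548 → not valid
5 of the 7 triples form a triangle.

5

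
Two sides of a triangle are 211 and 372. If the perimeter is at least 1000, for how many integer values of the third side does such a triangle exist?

Triangle inequality: 161 < x < 583. Perimeter ≥ 1000 gives x ≥ 1000 − 211 − 372 = 417.
So 417 ≤ x < 583; integers 417 through 582: 166 values.

166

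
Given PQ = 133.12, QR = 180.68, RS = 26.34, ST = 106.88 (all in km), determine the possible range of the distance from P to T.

0 ≤ PT ≤ 447.02 km

The maximum is all hops collinear in one direction: 133.12 + 180.68 + 26.34 + 106.88 = 447.02.
The longest hop is 180.68; the others sum to 266.34. Since 180.68 ≤ 266.34, the path can fold back on itself completely, so the minimum distance is 0.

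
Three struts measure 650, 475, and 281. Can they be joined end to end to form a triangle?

The longest side is 650, and the other two sum to 756.
Since 756 > 650, the triangle inequality holds.

Yes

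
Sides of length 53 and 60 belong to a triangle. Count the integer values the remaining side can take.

105

The third side lies in the open interval (7, 113).
Integers from 8 to 112 inclusive: 112 − 8 + 1 = 105.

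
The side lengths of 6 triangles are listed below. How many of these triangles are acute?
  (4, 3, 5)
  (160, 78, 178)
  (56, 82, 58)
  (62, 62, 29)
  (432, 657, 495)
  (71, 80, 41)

2

(4,3,5): 3²+4² = 25 = 5² → right
(160,78,178): 78²+160² = 31684 = 178² → right
(56,82,58): 56²+58² = 6500 < 6724 = 82² → obtuse
(62,62,29): 29²+62² = 4685 > 3844 = 62² → acute
(432,657,495): 432²+495² = 431649 = 657² → right
(71,80,41): 41²+71² = 6722 > 6400 = 80² → acute
2 of the 6 are acute.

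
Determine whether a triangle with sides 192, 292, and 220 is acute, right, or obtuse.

right

Compare the square of the longest side to the sum of squares of the other two: 192² + 220² = 85264 = 292².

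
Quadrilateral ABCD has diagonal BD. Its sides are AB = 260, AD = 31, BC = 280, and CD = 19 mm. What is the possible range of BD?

261 < BD < 291

From triangle ABD: |260 − 31| < BD < 260 + 31, i.e. 229 < BD < 291.
From triangle CBD: 261 < BD < 299.
Both must hold, so BD lies in the intersection.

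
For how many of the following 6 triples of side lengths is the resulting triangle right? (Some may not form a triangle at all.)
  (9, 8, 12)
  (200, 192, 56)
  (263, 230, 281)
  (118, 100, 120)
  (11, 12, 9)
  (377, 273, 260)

(9,8,12): 8²+9² = 145 > 144 = 12² → acute
(200,192,56): 56²+192² = 40000 = 200² → right
(263,230,281): 230²+263² = 122069 > 78961 = 281² → acute
(118,100,120): 100²+118² = 23924 > 14400 = 120² → acute
(11,12,9): 9²+11² = 202 > 144 = 12² → acute
(377,273,260): 260²+273² = 142129 = 377² → right
2 of the 6 are right.

2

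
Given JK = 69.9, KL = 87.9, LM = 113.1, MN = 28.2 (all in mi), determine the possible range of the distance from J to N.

0 ≤ JN ≤ 299.1 mi

The maximum is all hops collinear in one direction: 69.9 + 87.9 + 113.1 + 28.2 = 299.1.
The longest hop is 113.1; the others sum to 186.0. Since 113.1 ≤ 186.0, the path can fold back on itself completely, so the minimum distance is 0.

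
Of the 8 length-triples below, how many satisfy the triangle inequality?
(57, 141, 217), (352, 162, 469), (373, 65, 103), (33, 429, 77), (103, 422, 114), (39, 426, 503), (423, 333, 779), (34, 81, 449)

1

(57,141,217): 57+141 ≤ 217 → not valid
(162,352,469): 162+352 > 469 → valid
(65,103,373): 65+103 ≤ 373 → not valid
(33,77,429): 33+77 ≤ 429 → not valid
(103,114,422): 103+114 ≤ 422 → not valid
(39,426,503): 39+426 ≤ 503 → not valid
(333,423,779): 333+423 ≤ 779 → not valid
(34,81,449): 34+81 ≤ 449 → not valid
1 of the 8 triples forms a triangle.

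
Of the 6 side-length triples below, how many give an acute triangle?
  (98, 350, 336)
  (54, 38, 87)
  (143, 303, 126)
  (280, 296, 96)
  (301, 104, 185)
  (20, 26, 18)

(98,350,336): 98²+336² = 122500 = 350² → right
(54,38,87): 38²+54² = 4360 < 7569 = 87² → obtuse
(143,303,126): 126+143 ≤ 303, not a triangle
(280,296,96): 96²+280² = 87616 = 296² → right
(301,104,185): 104+185 ≤ 301, not a triangle
(20,26,18): 18²+20² = 724 > 676 = 26² → acute
1 of the 6 is acute.

1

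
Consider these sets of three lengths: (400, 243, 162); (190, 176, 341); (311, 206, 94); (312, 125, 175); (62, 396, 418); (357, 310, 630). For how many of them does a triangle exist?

(162,243,400): 162+243 > 400 → valid
(176,190,341): 176+190 > 341 → valid
(94,206,311): 94+206 ≤ 311 → not valid
(125,175,312): 125+175 ≤ 312 → not valid
(62,396,418): 62+396 > 418 → valid
(310,357,630): 310+357 > 630 → valid
4 of the 6 triples form a triangle.

4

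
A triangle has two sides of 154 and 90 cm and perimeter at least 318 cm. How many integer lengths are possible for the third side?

170

Triangle inequality: 64 < x < 244. Perimeter ≥ 318 gives x ≥ 318 − 154 − 90 = 74.
So 74 ≤ x < 244; integers 74 through 243: 170 values.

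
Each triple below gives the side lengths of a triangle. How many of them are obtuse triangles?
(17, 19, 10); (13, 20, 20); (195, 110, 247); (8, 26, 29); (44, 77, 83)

(17,19,10): 10²+17² = 389 > 361 = 19² → acute
(13,20,20): 13²+20² = 569 > 400 = 20² → acute
(195,110,247): 110²+195² = 50125 < 61009 = 247² → obtuse
(8,26,29): 8²+26² = 740 < 841 = 29² → obtuse
(44,77,83): 44²+77² = 7865 > 6889 = 83² → acute
2 of the 5 are obtuse.

2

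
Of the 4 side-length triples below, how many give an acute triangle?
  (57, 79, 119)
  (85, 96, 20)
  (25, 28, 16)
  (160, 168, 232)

(57,79,119): 57²+79² = 9490 < 14161 = 119² → obtuse
(85,96,20): 20²+85² = 7625 < 9216 = 96² → obtuse
(25,28,16): 16²+25² = 881 > 784 = 28² → acute
(160,168,232): 160²+168² = 53824 = 232² → right
1 of the 4 is acute.

1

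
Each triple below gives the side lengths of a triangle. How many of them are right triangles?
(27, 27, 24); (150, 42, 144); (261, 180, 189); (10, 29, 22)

2

(27,27,24): 24²+27² = 1305 > 729 = 27² → acute
(150,42,144): 42²+144² = 22500 = 150² → right
(261,180,189): 180²+189² = 68121 = 261² → right
(10,29,22): 10²+22² = 584 < 841 = 29² → obtuse
2 of the 4 are right.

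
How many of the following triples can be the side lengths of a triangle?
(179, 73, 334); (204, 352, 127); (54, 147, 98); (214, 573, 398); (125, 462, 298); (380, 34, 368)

3

(73,179,334): 73+179 ≤ 334 → not valid
(127,204,352): 127+204 ≤ 352 → not valid
(54,98,147): 54+98 > 147 → valid
(214,398,573): 214+398 > 573 → valid
(125,298,462): 125+298 ≤ 462 → not valid
(34,368,380): 34+368 > 380 → valid
3 of the 6 triples form a triangle.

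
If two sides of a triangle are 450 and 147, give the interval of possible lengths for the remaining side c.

By the triangle inequality, c must be less than 450 + 147 = 597 and greater than |450 − 147| = 303.

303 < c < 597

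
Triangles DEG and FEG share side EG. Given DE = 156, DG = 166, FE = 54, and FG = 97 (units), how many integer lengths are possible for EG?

From triangle DEG: 10 < EG < 322.
From triangle FEG: 43 < EG < 151.
Intersection: 43 < EG < 151, so integers 44 through 150: 107 values.

107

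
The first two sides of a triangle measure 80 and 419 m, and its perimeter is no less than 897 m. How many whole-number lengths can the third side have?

Triangle inequality: 339 < x < 499. Perimeter ≥ 897 gives x ≥ 897 − 80 − 419 = 398.
So 398 ≤ x < 499; integers 398 through 498: 101 values.

101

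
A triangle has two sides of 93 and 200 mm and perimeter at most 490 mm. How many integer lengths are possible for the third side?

Triangle inequality: 107 < x < 293. Perimeter ≤ 490 gives x ≤ 490 − 93 − 200 = 197.
So 107 < x ≤ 197; integers 108 through 197: 90 values.

90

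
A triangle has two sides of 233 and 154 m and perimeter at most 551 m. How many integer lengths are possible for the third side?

85

Triangle inequality: 79 < x < 387. Perimeter ≤ 551 gives x ≤ 551 − 233 − 154 = 164.
So 79 < x ≤ 164; integers 80 through 164: 85 values.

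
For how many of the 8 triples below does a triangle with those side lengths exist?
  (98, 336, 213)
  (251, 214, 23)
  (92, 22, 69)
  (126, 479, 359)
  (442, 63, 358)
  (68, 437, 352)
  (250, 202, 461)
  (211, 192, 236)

(98,213,336): 98+213 ≤ 336 → not valid
(23,214,251): 23+214 ≤ 251 → not valid
(22,69,92): 22+69 ≤ 92 → not valid
(126,359,479): 126+359 > 479 → valid
(63,358,442): 63+358 ≤ 442 → not valid
(68,352,437): 68+352 ≤ 437 → not valid
(202,250,461): 202+250 ≤ 461 → not valid
(192,211,236): 192+211 > 236 → valid
2 of the 8 triples form a triangle.

2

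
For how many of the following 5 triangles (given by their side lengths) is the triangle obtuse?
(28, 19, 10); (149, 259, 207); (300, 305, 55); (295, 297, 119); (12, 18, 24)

3

(28,19,10): 10²+19² = 461 < 784 = 28² → obtuse
(149,259,207): 149²+207² = 65050 < 67081 = 259² → obtuse
(300,305,55): 55²+300² = 93025 = 305² → right
(295,297,119): 119²+295² = 101186 > 88209 = 297² → acute
(12,18,24): 12²+18² = 468 < 576 = 24² → obtuse
3 of the 5 are obtuse.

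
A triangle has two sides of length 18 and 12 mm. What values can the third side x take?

By the triangle inequality, x must be less than 18 + 12 = 30 and greater than |18 − 12| = 6.

6 < x < 30 (mm)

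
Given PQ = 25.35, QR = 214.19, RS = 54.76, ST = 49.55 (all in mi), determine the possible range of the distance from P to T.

84.53 ≤ PT ≤ 343.85 mi

The maximum is all hops collinear in one direction: 25.35 + 214.19 + 54.76 + 49.55 = 343.85.
The longest hop is 214.19; the others sum to 129.66. Folding the others back against it leaves at least 214.19 − 129.66 = 84.53.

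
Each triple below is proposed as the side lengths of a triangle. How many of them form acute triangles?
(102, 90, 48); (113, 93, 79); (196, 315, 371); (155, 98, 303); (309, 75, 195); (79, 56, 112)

(102,90,48): 48²+90² = 10404 = 102² → right
(113,93,79): 79²+93² = 14890 > 12769 = 113² → acute
(196,315,371): 196²+315² = 137641 = 371² → right
(155,98,303): 98+155 ≤ 303, not a triangle
(309,75,195): 75+195 ≤ 309, not a triangle
(79,56,112): 56²+79² = 9377 < 12544 = 112² → obtuse
1 of the 6 is acute.

1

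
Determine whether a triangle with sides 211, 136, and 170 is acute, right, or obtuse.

Compare the square of the longest side to the sum of squares of the other two: 136² + 170² = 47396 > 44521 = 211².

acute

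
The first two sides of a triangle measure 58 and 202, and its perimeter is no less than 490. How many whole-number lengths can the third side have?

30

Triangle inequality: 144 < x < 260. Perimeter ≥ 490 gives x ≥ 490 − 58 − 202 = 230.
So 230 ≤ x < 260; integers 230 through 259: 30 values.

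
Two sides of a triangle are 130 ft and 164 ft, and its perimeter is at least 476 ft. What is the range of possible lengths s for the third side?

182 ≤ s < 294

Triangle inequality alone gives 34 < s < 294.
The perimeter condition gives s ≥ 476 − 130 − 164 = 182.
Intersecting the two: 182 ≤ s < 294.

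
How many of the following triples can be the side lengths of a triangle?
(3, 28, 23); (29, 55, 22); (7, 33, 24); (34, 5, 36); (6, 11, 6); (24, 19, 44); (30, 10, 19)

2

(3,23,28): 3+23 ≤ 28 → not valid
(22,29,55): 22+29 ≤ 55 → not valid
(7,24,33): 7+24 ≤ 33 → not valid
(5,34,36): 5+34 > 36 → valid
(6,6,11): 6+6 > 11 → valid
(19,24,44): 19+24 ≤ 44 → not valid
(10,19,30): 10+19 ≤ 30 → not valid
2 of the 7 triples form a triangle.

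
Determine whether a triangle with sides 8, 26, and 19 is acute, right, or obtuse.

Compare the square of the longest side to the sum of squares of the other two: 8² + 19² = 425 < 676 = 26².

obtuse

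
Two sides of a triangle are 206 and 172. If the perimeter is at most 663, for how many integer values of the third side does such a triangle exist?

251

Triangle inequality: 34 < x < 378. Perimeter ≤ 663 gives x ≤ 663 − 206 − 172 = 285.
So 34 < x ≤ 285; integers 35 through 285: 251 values.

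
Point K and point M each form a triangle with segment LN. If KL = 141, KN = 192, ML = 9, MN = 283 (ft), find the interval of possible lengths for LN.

From triangle KLN: |141 − 192| < LN < 141 + 192, i.e. 51 < LN < 333.
From triangle MLN: 274 < LN < 292.
Both must hold, so LN lies in the intersection.

274 < LN < 292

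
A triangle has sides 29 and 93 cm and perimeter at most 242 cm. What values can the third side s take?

Triangle inequality alone gives 64 < s < 122.
The perimeter condition gives s ≤ 242 − 29 − 93 = 120.
Intersecting the two: 64 < s ≤ 120.

64 < s ≤ 120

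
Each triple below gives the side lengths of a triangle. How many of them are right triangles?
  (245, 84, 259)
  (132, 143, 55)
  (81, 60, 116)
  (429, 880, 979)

3

(245,84,259): 84²+245² = 67081 = 259² → right
(132,143,55): 55²+132² = 20449 = 143² → right
(81,60,116): 60²+81² = 10161 < 13456 = 116² → obtuse
(429,880,979): 429²+880² = 958441 = 979² → right
3 of the 4 are right.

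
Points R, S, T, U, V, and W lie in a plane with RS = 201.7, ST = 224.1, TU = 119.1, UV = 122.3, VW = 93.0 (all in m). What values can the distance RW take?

The maximum is all hops collinear in one direction: 201.7 + 224.1 + 119.1 + 122.3 + 93.0 = 760.2.
The longest hop is 224.1; the others sum to 536.1. Since 224.1 ≤ 536.1, the path can fold back on itself completely, so the minimum distance is 0.

0 ≤ RW ≤ 760.2 m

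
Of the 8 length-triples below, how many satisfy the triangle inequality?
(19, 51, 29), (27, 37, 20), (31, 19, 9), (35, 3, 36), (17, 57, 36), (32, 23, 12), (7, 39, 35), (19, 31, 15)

5

(19,29,51): 19+29 ≤ 51 → not valid
(20,27,37): 20+27 > 37 → valid
(9,19,31): 9+19 ≤ 31 → not valid
(3,35,36): 3+35 > 36 → valid
(17,36,57): 17+36 ≤ 57 → not valid
(12,23,32): 12+23 > 32 → valid
(7,35,39): 7+35 > 39 → valid
(15,19,31): 15+19 > 31 → valid
5 of the 8 triples form a triangle.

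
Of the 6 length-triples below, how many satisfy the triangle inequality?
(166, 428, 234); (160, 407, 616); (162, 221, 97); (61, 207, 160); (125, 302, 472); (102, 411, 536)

2

(166,234,428): 166+234 ≤ 428 → not valid
(160,407,616): 160+407 ≤ 616 → not valid
(97,162,221): 97+162 > 221 → valid
(61,160,207): 61+160 > 207 → valid
(125,302,472): 125+302 ≤ 472 → not valid
(102,411,536): 102+411 ≤ 536 → not valid
2 of the 6 triples form a triangle.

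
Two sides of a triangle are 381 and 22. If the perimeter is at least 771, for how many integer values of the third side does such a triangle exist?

35

Triangle inequality: 359 < x < 403. Perimeter ≥ 771 gives x ≥ 771 − 381 − 22 = 368.
So 368 ≤ x < 403; integers 368 through 402: 35 values.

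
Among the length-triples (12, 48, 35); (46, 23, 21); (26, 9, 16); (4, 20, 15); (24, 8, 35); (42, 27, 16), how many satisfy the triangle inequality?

(12,35,48): 12+35 ≤ 48 → not valid
(21,23,46): 21+23 ≤ 46 → not valid
(9,16,26): 9+16 ≤ 26 → not valid
(4,15,20): 4+15 ≤ 20 → not valid
(8,24,35): 8+24 ≤ 35 → not valid
(16,27,42): 16+27 > 42 → valid
1 of the 6 triples forms a triangle.

1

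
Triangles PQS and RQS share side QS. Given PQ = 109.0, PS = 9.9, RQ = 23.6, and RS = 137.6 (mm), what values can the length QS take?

114.0 < QS < 118.9

From triangle PQS: |109.0 − 9.9| < QS < 109.0 + 9.9, i.e. 99.1 < QS < 118.9.
From triangle RQS: 114.0 < QS < 161.2.
Both must hold, so QS lies in the intersection.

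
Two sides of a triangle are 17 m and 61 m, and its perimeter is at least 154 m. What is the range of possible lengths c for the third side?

76 ≤ c < 78

Triangle inequality alone gives 44 < c < 78.
The perimeter condition gives c ≥ 154 − 17 − 61 = 76.
Intersecting the two: 76 ≤ c < 78.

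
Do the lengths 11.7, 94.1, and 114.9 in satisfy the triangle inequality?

The longest side is 114.9, but the other two sum to only 105.8.
105.8 < 114.9, so the triangle inequality fails.

No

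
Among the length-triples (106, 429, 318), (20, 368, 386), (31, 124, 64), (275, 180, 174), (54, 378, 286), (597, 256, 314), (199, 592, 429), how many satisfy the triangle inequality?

(106,318,429): 106+318 ≤ 429 → not valid
(20,368,386): 20+368 > 386 → valid
(31,64,124): 31+64 ≤ 124 → not valid
(174,180,275): 174+180 > 275 → valid
(54,286,378): 54+286 ≤ 378 → not valid
(256,314,597): 256+314 ≤ 597 → not valid
(199,429,592): 199+429 > 592 → valid
3 of the 7 triples form a triangle.

3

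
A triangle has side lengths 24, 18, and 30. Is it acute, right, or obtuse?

right

Compare the square of the longest side to the sum of squares of the other two: 18² + 24² = 900 = 30².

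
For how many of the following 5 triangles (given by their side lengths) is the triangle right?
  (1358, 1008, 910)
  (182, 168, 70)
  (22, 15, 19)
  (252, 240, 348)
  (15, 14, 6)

3

(1358,1008,910): 910²+1008² = 1844164 = 1358² → right
(182,168,70): 70²+168² = 33124 = 182² → right
(22,15,19): 15²+19² = 586 > 484 = 22² → acute
(252,240,348): 240²+252² = 121104 = 348² → right
(15,14,6): 6²+14² = 232 > 225 = 15² → acute
3 of the 5 are right.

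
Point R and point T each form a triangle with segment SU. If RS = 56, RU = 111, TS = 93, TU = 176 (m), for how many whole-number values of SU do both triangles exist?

83

From triangle RSU: 55 < SU < 167.
From triangle TSU: 83 < SU < 269.
Intersection: 83 < SU < 167, so integers 84 through 166: 83 values.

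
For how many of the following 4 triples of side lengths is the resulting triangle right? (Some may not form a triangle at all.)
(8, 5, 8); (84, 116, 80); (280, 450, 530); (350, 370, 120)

3

(8,5,8): 5²+8² = 89 > 64 = 8² → acute
(84,116,80): 80²+84² = 13456 = 116² → right
(280,450,530): 280²+450² = 280900 = 530² → right
(350,370,120): 120²+350² = 136900 = 370² → right
3 of the 4 are right.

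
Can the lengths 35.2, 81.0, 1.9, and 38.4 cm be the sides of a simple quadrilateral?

For a quadrilateral, each side must be shorter than the sum of the others.
Here the longest side is 81.0, but the remaining 3 sides sum to only 75.5.

No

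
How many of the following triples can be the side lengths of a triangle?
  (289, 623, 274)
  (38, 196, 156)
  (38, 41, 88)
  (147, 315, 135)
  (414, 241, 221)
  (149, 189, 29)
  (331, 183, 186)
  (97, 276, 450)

(274,289,623): 274+289 ≤ 623 → not valid
(38,156,196): 38+156 ≤ 196 → not valid
(38,41,88): 38+41 ≤ 88 → not valid
(135,147,315): 135+147 ≤ 315 → not valid
(221,241,414): 221+241 > 414 → valid
(29,149,189): 29+149 ≤ 189 → not valid
(183,186,331): 183+186 > 331 → valid
(97,276,450): 97+276 ≤ 450 → not valid
2 of the 8 triples form a triangle.

2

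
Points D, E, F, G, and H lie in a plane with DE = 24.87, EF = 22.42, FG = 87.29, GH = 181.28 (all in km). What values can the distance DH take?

The maximum is all hops collinear in one direction: 24.87 + 22.42 + 87.29 + 181.28 = 315.86.
The longest hop is 181.28; the others sum to 134.58. Folding the others back against it leaves at least 181.28 − 134.58 = 46.70.

46.70 ≤ DH ≤ 315.86 km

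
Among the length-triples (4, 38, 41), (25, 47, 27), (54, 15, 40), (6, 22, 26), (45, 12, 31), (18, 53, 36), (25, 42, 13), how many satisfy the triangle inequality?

5

(4,38,41): 4+38 > 41 → valid
(25,27,47): 25+27 > 47 → valid
(15,40,54): 15+40 > 54 → valid
(6,22,26): 6+22 > 26 → valid
(12,31,45): 12+31 ≤ 45 → not valid
(18,36,53): 18+36 > 53 → valid
(13,25,42): 13+25 ≤ 42 → not valid
5 of the 7 triples form a triangle.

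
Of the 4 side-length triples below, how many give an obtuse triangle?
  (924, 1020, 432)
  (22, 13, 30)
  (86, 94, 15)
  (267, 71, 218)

(924,1020,432): 432²+924² = 1040400 = 1020² → right
(22,13,30): 13²+22² = 653 < 900 = 30² → obtuse
(86,94,15): 15²+86² = 7621 < 8836 = 94² → obtuse
(267,71,218): 71²+218² = 52565 < 71289 = 267² → obtuse
3 of the 4 are obtuse.

3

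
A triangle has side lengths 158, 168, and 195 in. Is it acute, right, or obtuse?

acute

Compare the square of the longest side to the sum of squares of the other two: 158² + 168² = 53188 > 38025 = 195².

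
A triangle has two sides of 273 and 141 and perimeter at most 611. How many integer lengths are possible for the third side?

65

Triangle inequality: 132 < x < 414. Perimeter ≤ 611 gives x ≤ 611 − 273 − 141 = 197.
So 132 < x ≤ 197; integers 133 through 197: 65 values.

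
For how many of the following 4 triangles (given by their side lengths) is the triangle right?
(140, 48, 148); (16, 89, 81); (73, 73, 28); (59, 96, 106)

1

(140,48,148): 48²+140² = 21904 = 148² → right
(16,89,81): 16²+81² = 6817 < 7921 = 89² → obtuse
(73,73,28): 28²+73² = 6113 > 5329 = 73² → acute
(59,96,106): 59²+96² = 12697 > 11236 = 106² → acute
1 of the 4 is right.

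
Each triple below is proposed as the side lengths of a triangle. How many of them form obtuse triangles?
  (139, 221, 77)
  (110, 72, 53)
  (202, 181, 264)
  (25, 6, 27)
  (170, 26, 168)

2

(139,221,77): 77+139 ≤ 221, not a triangle
(110,72,53): 53²+72² = 7993 < 12100 = 110² → obtuse
(202,181,264): 181²+202² = 73565 > 69696 = 264² → acute
(25,6,27): 6²+25² = 661 < 729 = 27² → obtuse
(170,26,168): 26²+168² = 28900 = 170² → right
2 of the 5 are obtuse.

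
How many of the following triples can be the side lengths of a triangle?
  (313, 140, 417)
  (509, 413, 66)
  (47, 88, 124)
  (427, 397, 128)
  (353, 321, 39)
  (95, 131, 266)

4

(140,313,417): 140+313 > 417 → valid
(66,413,509): 66+413 ≤ 509 → not valid
(47,88,124): 47+88 > 124 → valid
(128,397,427): 128+397 > 427 → valid
(39,321,353): 39+321 > 353 → valid
(95,131,266): 95+131 ≤ 266 → not valid
4 of the 6 triples form a triangle.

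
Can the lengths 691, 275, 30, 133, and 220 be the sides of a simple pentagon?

No

For a pentagon, each side must be shorter than the sum of the others.
Here the longest side is 691, but the remaining 4 sides sum to only 658.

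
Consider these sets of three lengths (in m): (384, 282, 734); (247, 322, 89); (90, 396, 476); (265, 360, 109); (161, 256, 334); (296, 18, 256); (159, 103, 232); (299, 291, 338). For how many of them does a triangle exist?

(282,384,734): 282+384 ≤ 734 → not valid
(89,247,322): 89+247 > 322 → valid
(90,396,476): 90+396 > 476 → valid
(109,265,360): 109+265 > 360 → valid
(161,256,334): 161+256 > 334 → valid
(18,256,296): 18+256 ≤ 296 → not valid
(103,159,232): 103+159 > 232 → valid
(291,299,338): 291+299 > 338 → valid
6 of the 8 triples form a triangle.

6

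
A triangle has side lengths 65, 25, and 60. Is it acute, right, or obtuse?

Compare the square of the longest side to the sum of squares of the other two: 25² + 60² = 4225 = 65².

right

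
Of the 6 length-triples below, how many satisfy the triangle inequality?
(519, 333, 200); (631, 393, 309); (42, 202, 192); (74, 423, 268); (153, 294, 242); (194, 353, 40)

(200,333,519): 200+333 > 519 → valid
(309,393,631): 309+393 > 631 → valid
(42,192,202): 42+192 > 202 → valid
(74,268,423): 74+268 ≤ 423 → not valid
(153,242,294): 153+242 > 294 → valid
(40,194,353): 40+194 ≤ 353 → not valid
4 of the 6 triples form a triangle.

4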